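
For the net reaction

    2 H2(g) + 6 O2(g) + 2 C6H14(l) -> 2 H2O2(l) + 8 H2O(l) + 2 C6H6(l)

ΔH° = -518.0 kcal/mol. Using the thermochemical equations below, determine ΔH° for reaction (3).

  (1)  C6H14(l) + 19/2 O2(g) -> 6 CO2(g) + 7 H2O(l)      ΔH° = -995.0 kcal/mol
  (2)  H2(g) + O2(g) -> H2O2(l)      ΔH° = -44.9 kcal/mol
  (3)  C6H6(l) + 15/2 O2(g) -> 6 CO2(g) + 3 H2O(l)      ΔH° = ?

(1) × 2 (×2 to match 2 C6H14(l) in the target): (2)·(-995.0) = -1990.0 kcal/mol
(2) × 2 (×2 to match 2 H2O2(l) in the target): (2)·(-44.9) = -89.8 kcal/mol
(3) reversed and × 2 (reverse to put C6H6(l) on the product side; ×2 to match 2 C6H6(l) in the target): contributes −2·x
-518.0 = (-1990.0) + (-89.8) − 2·x
x = (-518.0 − (-2079.8)) / (-2) = -780.9 kcal/mol

ΔH° = -780.9 kcal/mol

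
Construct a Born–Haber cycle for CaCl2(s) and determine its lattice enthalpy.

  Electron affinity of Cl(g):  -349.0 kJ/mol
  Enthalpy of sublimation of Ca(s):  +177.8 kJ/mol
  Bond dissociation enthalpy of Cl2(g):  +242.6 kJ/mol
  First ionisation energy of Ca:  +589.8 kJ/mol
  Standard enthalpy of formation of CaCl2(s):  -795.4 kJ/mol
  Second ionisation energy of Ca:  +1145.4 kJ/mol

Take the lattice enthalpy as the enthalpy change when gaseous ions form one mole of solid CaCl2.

ΔHf° = 1·ΔHsub + 1·(ΣIE) + 1·D(Cl2) + 2·EA + U
-795.4 = 1·(+177.8) + 1·(+1735.2) + 1·(+242.6) + 2·(-349.0) + U
U = -795.4 − (+1457.6) = -2253.0 kJ/mol

U = -2253.0 kJ/mol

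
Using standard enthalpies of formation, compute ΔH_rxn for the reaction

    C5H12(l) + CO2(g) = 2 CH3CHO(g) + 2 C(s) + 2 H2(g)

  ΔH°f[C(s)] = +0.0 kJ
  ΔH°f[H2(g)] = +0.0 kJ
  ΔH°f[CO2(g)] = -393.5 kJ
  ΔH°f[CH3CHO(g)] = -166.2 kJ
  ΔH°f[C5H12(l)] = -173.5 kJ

ΔH°rxn = Σ nΔHf°(products) − Σ nΔHf°(reactants).
Products: 2·(-166.2) + 2·(+0.0) + 2·(+0.0) = -332.4
Reactants: 1·(-173.5) + 1·(-393.5) = -567.0
ΔH_rxn = (-332.4) − (-567.0) = 234.6 kJ

ΔH_rxn = 234.6 kJ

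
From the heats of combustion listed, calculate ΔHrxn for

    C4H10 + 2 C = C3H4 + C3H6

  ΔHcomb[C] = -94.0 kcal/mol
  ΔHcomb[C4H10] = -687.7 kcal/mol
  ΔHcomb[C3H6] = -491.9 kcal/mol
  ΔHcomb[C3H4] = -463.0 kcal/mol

Using ΔH = Σ nΔHc°(reactants) − Σ nΔHc°(products):
= [1·(-687.7) + 2·(-94.0)] − [1·(-463.0) + 1·(-491.9)]
= 79.2 kcal/mol

ΔHrxn = 79.2 kcal/mol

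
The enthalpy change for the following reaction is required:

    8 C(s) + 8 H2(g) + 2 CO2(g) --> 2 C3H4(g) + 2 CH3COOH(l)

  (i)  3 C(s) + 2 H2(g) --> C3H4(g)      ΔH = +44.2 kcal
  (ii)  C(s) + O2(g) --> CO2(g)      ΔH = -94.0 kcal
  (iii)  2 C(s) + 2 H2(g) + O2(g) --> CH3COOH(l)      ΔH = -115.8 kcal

(i) × 2 (scale by 2 for the 2 C3H4(g)): (2)·(+44.2) = +88.4 kcal
(ii) reversed and × 2 (CO2(g) must end up as a reactant; scale by 2 for the 2 CO2(g)): (-2)·(-94.0) = +188.0 kcal
(iii) × 2 (scale by 2 for the 2 CH3COOH(l)): (2)·(-115.8) = -231.6 kcal
ΔH = (+88.4) + (+188.0) + (-231.6) = 44.8 kcal

ΔH = 44.8 kcal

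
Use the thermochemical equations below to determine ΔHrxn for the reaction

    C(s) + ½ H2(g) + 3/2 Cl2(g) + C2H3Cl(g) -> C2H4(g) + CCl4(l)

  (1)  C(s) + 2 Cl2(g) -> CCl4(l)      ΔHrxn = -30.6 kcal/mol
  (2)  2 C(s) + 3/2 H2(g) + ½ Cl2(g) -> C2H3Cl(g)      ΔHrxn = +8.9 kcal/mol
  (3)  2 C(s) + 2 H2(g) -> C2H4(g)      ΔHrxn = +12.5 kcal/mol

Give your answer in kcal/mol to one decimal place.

(1) as written (CCl4(l) already on the product side): -30.6 kcal/mol
(2) reversed (C2H3Cl(g) must end up as a reactant): -8.9 kcal/mol
(3) as written (C2H4(g) already on the product side): +12.5 kcal/mol
By Hess's law, ΔHrxn = (1)·(-30.6) + (-1)·(+8.9) + (1)·(+12.5) = -27.0 kcal/mol

ΔHrxn = -27.0 kcal/mol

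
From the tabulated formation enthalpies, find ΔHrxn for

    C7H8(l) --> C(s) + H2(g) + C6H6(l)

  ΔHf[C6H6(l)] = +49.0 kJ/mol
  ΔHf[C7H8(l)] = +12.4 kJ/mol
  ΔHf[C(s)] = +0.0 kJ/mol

ΔHrxn = 36.6 kJ/mol

Products: 1·(+0.0) + 1·(+0.0) + 1·(+49.0) = +49.0
Reactants: 1·(+12.4) = +12.4
ΔHrxn = (+49.0) − (+12.4) = 36.6 kJ/mol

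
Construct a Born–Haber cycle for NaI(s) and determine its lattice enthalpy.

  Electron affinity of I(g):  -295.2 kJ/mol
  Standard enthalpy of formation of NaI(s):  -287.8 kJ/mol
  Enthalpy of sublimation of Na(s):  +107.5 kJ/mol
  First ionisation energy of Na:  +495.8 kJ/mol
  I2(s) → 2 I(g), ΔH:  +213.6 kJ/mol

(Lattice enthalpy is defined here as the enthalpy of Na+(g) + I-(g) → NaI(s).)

U = -702.7 kJ/mol

ΔHf° = 1·ΔHsub + 1·(ΣIE) + 1/2·D(I2) + 1·EA + U
-287.8 = 1·(+107.5) + 1·(+495.8) + 1/2·(+213.6) + 1·(-295.2) + U
U = -287.8 − (+414.9) = -702.7 kJ/mol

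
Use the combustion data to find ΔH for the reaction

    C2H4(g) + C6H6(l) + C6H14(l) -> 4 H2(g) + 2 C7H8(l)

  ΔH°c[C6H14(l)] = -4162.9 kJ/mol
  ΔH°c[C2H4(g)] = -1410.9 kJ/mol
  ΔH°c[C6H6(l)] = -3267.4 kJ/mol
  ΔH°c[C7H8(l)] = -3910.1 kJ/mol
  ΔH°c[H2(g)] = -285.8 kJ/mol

ΔH = 122.2 kJ/mol

Using ΔH = Σ nΔHc°(reactants) − Σ nΔHc°(products):
= [1·(-1410.9) + 1·(-3267.4) + 1·(-4162.9)] − [4·(-285.8) + 2·(-3910.1)]
= 122.2 kJ/mol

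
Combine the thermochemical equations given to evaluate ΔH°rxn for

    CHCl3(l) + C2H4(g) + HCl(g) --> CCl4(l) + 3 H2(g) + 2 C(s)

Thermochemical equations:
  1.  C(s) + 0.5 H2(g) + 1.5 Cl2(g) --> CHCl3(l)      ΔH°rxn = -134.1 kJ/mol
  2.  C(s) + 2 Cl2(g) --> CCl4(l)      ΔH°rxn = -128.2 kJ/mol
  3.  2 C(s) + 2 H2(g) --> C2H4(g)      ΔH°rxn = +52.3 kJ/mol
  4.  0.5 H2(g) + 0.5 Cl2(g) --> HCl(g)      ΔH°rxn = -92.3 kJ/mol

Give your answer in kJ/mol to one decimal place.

eq. 1 reversed: +134.1 kJ/mol
eq. 2 as written: -128.2 kJ/mol
eq. 3 reversed: -52.3 kJ/mol
eq. 4 reversed: +92.3 kJ/mol
Since enthalpy is a state function, ΔH°rxn = (-1)·(-134.1) + (1)·(-128.2) + (-1)·(+52.3) + (-1)·(-92.3) = 45.9 kJ/mol

ΔH°rxn = 45.9 kJ/mol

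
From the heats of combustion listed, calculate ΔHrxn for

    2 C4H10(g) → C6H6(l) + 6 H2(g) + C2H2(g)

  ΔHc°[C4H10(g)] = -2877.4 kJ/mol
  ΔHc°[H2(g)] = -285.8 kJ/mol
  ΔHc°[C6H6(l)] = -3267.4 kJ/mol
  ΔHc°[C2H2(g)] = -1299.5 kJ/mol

With combustion enthalpies, reactants minus products:
= [2·(-2877.4)] − [1·(-3267.4) + 6·(-285.8) + 1·(-1299.5)]
= 526.9 kJ/mol

ΔHrxn = 526.9 kJ/mol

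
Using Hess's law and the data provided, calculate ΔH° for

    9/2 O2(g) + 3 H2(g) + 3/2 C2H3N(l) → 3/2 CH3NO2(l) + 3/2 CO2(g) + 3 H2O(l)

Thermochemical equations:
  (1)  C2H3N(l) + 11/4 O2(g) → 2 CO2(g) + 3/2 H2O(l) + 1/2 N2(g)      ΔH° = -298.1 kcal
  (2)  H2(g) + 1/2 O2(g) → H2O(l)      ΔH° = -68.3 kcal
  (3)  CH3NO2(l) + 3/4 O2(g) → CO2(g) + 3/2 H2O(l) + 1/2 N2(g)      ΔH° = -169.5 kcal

ΔH° = -397.8 kcal

(1) × 3/2: (3/2)·(-298.1) = -447.15 kcal
(2) × 3: (3)·(-68.3) = -204.9 kcal
(3) reversed and × 3/2: (-3/2)·(-169.5) = +254.25 kcal
ΔH° = (3/2)·(-298.1) + (3)·(-68.3) + (-3/2)·(-169.5) = -397.8 kcal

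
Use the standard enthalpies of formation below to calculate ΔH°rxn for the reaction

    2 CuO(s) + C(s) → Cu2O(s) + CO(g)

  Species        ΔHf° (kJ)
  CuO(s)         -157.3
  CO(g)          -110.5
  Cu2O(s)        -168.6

Products: 1·(-168.6) + 1·(-110.5) = -279.1
Reactants: 2·(-157.3) + 1·(+0.0) = -314.6
ΔH°rxn = (-279.1) − (-314.6) = 35.5 kJ

ΔH°rxn = 35.5 kJ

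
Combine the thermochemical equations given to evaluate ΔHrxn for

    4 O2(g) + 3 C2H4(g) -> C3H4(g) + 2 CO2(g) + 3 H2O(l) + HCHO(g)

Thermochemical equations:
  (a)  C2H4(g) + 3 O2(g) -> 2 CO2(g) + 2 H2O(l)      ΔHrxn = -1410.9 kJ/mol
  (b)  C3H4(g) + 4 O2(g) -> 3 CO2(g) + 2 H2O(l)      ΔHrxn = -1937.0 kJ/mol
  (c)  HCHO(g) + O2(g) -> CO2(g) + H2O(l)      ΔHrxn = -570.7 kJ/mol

(a) × 3 (×3 to match 3 C2H4(g) in the target): (3)·(-1410.9) = -4232.7 kJ/mol
(b) reversed (C3H4(g) must end up as a product): +1937.0 kJ/mol
(c) reversed (reverse to put HCHO(g) on the product side): +570.7 kJ/mol
ΔHrxn = (3)·(-1410.9) + (-1)·(-1937.0) + (-1)·(-570.7) = -1725.0 kJ/mol

ΔHrxn = -1725.0 kJ/mol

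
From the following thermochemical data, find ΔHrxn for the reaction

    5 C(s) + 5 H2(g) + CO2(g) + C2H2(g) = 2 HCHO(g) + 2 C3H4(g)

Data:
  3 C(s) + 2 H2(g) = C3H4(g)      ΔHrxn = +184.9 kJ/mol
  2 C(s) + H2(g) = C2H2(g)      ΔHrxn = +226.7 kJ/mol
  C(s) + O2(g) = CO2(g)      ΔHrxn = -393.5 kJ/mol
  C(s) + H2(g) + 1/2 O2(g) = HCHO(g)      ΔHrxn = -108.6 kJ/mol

equation 1 × 2: (2)·(+184.9) = +369.8 kJ/mol
equation 2 reversed: -226.7 kJ/mol
equation 3 reversed: +393.5 kJ/mol
equation 4 × 2: (2)·(-108.6) = -217.2 kJ/mol
ΔHrxn = (2)·(+184.9) + (-1)·(+226.7) + (-1)·(-393.5) + (2)·(-108.6) = 319.4 kJ/mol

ΔHrxn = 319.4 kJ/mol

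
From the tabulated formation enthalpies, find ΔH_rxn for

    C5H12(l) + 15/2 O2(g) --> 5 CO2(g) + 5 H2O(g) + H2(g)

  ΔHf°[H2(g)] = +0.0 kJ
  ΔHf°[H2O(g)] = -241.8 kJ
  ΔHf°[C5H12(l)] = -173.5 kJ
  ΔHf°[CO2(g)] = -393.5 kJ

Products: 5·(-393.5) + 5·(-241.8) + 1·(+0.0) = -3176.5
Reactants: 1·(-173.5) + 15/2·(+0.0) = -173.5
ΔH_rxn = (-3176.5) − (-173.5) = -3003.0 kJ

ΔH_rxn = -3003.0 kJ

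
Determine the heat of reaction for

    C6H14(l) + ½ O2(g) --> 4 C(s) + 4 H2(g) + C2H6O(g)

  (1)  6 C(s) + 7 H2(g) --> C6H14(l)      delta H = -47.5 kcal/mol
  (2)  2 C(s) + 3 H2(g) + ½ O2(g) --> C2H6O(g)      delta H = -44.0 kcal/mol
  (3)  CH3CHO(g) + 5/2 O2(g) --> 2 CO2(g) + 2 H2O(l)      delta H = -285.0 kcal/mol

delta H = 3.5 kcal/mol

(1) reversed: +47.5 kcal/mol
(2) as written: -44.0 kcal/mol
(3): not needed.
delta H = (+47.5) + (-44.0) = 3.5 kcal/mol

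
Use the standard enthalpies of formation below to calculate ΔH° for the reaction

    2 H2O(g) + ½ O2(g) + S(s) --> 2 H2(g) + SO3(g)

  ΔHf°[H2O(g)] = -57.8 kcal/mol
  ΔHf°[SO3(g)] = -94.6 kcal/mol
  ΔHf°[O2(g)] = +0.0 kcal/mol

ΔH° = 21.0 kcal/mol

Products: 2·(+0.0) + 1·(-94.6) = -94.6
Reactants: 2·(-57.8) + 1/2·(+0.0) + 1·(+0.0) = -115.6
ΔH° = (-94.6) − (-115.6) = 21.0 kcal/mol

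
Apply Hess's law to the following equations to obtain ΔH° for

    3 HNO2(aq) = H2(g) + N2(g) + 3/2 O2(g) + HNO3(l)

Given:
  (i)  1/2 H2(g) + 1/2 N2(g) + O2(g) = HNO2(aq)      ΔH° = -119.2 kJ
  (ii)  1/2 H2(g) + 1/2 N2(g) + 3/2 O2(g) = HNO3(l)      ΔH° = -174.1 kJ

ΔH° = 183.5 kJ

(i) reversed and × 3 (reverse to put HNO2(aq) on the reactant side; scale by 3 for the 3 HNO2(aq)): (-3)·(-119.2) = +357.6 kJ
(ii) as written (HNO3(l) already on the product side): -174.1 kJ
ΔH° = (-3)·(-119.2) + (1)·(-174.1) = 183.5 kJ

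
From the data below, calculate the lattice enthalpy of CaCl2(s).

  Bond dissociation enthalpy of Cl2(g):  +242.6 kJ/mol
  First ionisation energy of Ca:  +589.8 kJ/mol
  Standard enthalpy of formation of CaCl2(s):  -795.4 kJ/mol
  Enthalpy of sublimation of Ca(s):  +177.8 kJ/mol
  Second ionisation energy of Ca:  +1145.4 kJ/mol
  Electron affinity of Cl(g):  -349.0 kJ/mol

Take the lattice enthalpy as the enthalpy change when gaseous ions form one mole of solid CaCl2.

ΔHf° = 1·ΔHsub + 1·(ΣIE) + 1·D(Cl2) + 2·EA + U
-795.4 = 1·(+177.8) + 1·(+1735.2) + 1·(+242.6) + 2·(-349.0) + U
U = -795.4 − (+1457.6) = -2253.0 kJ/mol

U = -2253.0 kJ/mol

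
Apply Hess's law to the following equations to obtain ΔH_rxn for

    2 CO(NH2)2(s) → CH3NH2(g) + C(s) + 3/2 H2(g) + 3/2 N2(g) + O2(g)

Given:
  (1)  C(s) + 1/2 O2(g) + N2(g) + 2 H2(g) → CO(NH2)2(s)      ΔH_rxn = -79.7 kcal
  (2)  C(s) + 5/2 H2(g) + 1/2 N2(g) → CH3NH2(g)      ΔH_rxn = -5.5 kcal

ΔH_rxn = 153.9 kcal

(1) reversed and × 2 (reverse to put CO(NH2)2(s) on the reactant side; scale by 2 for the 2 CO(NH2)2(s)): (-2)·(-79.7) = +159.4 kcal
(2) as written (CH3NH2(g) already on the product side): -5.5 kcal
By Hess's law, ΔH_rxn = (-2)·(-79.7) + (1)·(-5.5) = 153.9 kcal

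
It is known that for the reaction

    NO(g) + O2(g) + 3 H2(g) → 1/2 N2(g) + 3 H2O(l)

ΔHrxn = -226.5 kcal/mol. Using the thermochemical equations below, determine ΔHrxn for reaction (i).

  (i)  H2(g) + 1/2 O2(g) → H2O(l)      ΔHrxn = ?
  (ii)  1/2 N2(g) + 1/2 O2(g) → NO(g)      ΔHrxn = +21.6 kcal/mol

ΔHrxn = -68.3 kcal/mol

(i) × 3 (scale by 3 for the 3 H2O(l)): contributes 3·x
(ii) reversed (reverse to put NO(g) on the reactant side): -21.6 kcal/mol
-226.5 = (-21.6) + 3·x
x = (-226.5 − (-21.6)) / (3) = -68.3 kcal/mol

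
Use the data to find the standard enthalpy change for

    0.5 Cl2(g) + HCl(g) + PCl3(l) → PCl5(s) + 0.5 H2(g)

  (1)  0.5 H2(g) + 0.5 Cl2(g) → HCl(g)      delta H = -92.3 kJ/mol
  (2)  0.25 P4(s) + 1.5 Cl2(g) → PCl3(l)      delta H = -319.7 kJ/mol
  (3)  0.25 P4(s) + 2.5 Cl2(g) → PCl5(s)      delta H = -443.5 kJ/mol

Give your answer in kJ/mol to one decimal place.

delta H = -31.5 kJ/mol

(1) reversed: +92.3 kJ/mol
(2) reversed: +319.7 kJ/mol
(3) as written: -443.5 kJ/mol
Summing the manipulated equations, delta H = (+92.3) + (+319.7) + (-443.5) = -31.5 kJ/mol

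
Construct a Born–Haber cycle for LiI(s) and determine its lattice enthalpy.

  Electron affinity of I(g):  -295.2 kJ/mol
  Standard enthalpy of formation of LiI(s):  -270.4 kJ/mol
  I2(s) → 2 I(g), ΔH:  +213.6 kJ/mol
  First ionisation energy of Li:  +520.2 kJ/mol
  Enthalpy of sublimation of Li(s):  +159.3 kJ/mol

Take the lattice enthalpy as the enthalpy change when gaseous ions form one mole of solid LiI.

U = -761.5 kJ/mol

ΔHf° = 1·ΔHsub + 1·(ΣIE) + 1/2·D(I2) + 1·EA + U
-270.4 = 1·(+159.3) + 1·(+520.2) + 1/2·(+213.6) + 1·(-295.2) + U
U = -270.4 − (+491.1) = -761.5 kJ/mol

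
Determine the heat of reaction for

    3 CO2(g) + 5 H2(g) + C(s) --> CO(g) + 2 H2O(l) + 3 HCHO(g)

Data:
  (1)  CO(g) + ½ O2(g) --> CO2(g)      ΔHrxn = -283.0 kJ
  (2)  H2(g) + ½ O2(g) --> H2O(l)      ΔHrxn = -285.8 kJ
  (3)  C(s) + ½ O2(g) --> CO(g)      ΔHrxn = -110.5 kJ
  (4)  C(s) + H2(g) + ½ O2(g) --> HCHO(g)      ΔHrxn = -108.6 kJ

ΔHrxn = 172.6 kJ

(1) reversed and × 3: (-3)·(-283.0) = +849.0 kJ
(2) × 2: (2)·(-285.8) = -571.6 kJ
(3) reversed and × 2: (-2)·(-110.5) = +221.0 kJ
(4) × 3: (3)·(-108.6) = -325.8 kJ
Summing the manipulated equations, ΔHrxn = (+849.0) + (-571.6) + (+221.0) + (-325.8) = 172.6 kJ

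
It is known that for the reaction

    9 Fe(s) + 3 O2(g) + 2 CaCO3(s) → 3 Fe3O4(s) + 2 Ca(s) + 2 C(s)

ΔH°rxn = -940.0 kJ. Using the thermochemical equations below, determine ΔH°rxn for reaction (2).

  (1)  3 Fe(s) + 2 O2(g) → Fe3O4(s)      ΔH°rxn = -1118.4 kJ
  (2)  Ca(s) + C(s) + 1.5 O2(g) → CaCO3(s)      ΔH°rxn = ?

(1) × 3: (3)·(-1118.4) = -3355.2 kJ
(2) reversed and × 2: contributes −2·x
-940.0 = (-3355.2) − 2·x
x = (-940.0 − (-3355.2)) / (-2) = -1207.6 kJ

ΔH°rxn = -1207.6 kJ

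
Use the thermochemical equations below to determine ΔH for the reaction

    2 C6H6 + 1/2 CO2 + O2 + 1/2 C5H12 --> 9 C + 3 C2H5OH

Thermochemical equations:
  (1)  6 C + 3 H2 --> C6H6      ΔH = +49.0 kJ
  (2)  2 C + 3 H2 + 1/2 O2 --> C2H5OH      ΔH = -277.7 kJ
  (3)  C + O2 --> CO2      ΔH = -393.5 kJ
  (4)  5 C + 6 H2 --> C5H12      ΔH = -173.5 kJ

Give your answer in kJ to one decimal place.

(1) reversed and × 2: (-2)·(+49.0) = -98.0 kJ
(2) × 3: (3)·(-277.7) = -833.1 kJ
(3) reversed and × 1/2: (-1/2)·(-393.5) = +196.75 kJ
(4) reversed and × 1/2: (-1/2)·(-173.5) = +86.75 kJ
ΔH = (-98.0) + (-833.1) + (+196.75) + (+86.75) = -647.6 kJ

ΔH = -647.6 kJ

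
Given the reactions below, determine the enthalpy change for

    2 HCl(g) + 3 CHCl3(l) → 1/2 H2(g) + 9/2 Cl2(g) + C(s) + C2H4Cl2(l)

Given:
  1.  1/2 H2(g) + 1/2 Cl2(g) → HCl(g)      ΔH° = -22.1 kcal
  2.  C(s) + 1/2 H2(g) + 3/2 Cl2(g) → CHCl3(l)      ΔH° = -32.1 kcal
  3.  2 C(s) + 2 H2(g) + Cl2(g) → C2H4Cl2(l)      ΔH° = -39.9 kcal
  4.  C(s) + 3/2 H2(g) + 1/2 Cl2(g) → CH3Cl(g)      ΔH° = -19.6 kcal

ΔH° = 100.6 kcal

eq. 1 reversed and × 2 (HCl(g) must end up as a reactant; ×2 to match 2 HCl(g) in the target): (-2)·(-22.1) = +44.2 kcal
eq. 2 reversed and × 3 (reverse to put CHCl3(l) on the reactant side; ×3 to match 3 CHCl3(l) in the target): (-3)·(-32.1) = +96.3 kcal
eq. 3 as written (C2H4Cl2(l) already on the product side): -39.9 kcal
eq. 4: not needed (CH3Cl(g) appears nowhere else).
ΔH° = (+44.2) + (+96.3) + (-39.9) = 100.6 kcal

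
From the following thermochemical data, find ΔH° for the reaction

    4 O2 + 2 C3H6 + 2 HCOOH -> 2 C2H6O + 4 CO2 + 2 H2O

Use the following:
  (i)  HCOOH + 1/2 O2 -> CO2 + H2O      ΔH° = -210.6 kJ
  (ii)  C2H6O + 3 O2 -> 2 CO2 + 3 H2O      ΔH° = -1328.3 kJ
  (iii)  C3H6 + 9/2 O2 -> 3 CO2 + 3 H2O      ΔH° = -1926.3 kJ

ΔH° = -1617.2 kJ

(i) × 2 (scale by 2 for the 2 HCOOH): (2)·(-210.6) = -421.2 kJ
(ii) reversed and × 2 (reverse to put C2H6O on the product side; ×2 to match 2 C2H6O in the target): (-2)·(-1328.3) = +2656.6 kJ
(iii) × 2 (scale by 2 for the 2 C3H6): (2)·(-1926.3) = -3852.6 kJ
By Hess's law, ΔH° = (2)·(-210.6) + (-2)·(-1328.3) + (2)·(-1926.3) = -1617.2 kJ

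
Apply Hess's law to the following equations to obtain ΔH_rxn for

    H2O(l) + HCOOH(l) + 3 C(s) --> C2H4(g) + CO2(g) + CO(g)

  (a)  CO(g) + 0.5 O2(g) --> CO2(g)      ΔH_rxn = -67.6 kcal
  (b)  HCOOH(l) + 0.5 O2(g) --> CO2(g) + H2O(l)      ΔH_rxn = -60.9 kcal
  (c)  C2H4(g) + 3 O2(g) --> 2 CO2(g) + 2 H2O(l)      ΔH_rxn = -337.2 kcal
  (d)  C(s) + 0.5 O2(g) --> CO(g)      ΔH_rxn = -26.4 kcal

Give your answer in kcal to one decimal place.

ΔH_rxn = 61.9 kcal

(a) × 2: (2)·(-67.6) = -135.2 kcal
(b) as written (HCOOH(l) already on the reactant side): -60.9 kcal
(c) reversed (reverse to put C2H4(g) on the product side): +337.2 kcal
(d) × 3 (scale by 3 for the 3 C(s)): (3)·(-26.4) = -79.2 kcal
ΔH_rxn = (2)·(-67.6) + (1)·(-60.9) + (-1)·(-337.2) + (3)·(-26.4) = 61.9 kcal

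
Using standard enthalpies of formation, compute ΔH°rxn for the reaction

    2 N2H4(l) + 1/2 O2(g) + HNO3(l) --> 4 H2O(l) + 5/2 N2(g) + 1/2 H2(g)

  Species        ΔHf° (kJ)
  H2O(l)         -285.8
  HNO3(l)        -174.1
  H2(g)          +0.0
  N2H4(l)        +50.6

ΔH°rxn = -1070.3 kJ

Products: 4·(-285.8) + 5/2·(+0.0) + 1/2·(+0.0) = -1143.2
Reactants: 2·(+50.6) + 1/2·(+0.0) + 1·(-174.1) = -72.9
ΔH°rxn = (-1143.2) − (-72.9) = -1070.3 kJ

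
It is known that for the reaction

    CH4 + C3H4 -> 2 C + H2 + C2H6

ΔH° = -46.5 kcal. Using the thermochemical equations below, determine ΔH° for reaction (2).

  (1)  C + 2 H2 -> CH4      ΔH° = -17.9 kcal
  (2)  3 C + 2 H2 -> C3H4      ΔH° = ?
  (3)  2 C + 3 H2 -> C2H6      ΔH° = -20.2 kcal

(1) reversed (reverse to put CH4 on the reactant side): +17.9 kcal
(2) reversed (C3H4 must end up as a reactant): contributes −x
(3) as written (C2H6 already on the product side): -20.2 kcal
-46.5 = (+17.9) + (-20.2) − x
x = (-46.5 − (-2.3)) / (-1) = 44.2 kcal

ΔH° = 44.2 kcal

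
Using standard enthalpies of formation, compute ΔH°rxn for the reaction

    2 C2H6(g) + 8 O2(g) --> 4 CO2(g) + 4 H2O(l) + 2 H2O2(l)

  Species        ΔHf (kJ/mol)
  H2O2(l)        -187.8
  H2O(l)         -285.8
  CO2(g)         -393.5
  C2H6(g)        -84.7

ΔH°rxn = -2923.4 kJ/mol

Products: 4·(-393.5) + 4·(-285.8) + 2·(-187.8) = -3092.8
Reactants: 2·(-84.7) + 8·(+0.0) = -169.4
ΔH°rxn = (-3092.8) − (-169.4) = -2923.4 kJ/mol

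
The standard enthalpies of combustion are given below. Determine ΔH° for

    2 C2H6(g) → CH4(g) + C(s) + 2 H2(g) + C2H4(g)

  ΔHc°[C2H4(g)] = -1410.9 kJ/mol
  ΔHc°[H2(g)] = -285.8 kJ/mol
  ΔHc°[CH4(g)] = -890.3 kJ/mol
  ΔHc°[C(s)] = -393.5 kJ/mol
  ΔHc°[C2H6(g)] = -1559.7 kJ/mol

ΔH° = 146.9 kJ/mol

With combustion enthalpies, reactants minus products:
= [2·(-1559.7)] − [1·(-890.3) + 1·(-393.5) + 2·(-285.8) + 1·(-1410.9)]
= 146.9 kJ/mol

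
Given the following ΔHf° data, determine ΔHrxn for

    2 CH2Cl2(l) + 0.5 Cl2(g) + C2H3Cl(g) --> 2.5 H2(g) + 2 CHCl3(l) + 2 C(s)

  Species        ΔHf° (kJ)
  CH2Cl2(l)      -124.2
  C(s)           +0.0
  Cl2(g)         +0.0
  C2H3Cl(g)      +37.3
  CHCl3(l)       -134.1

Products: 5/2·(+0.0) + 2·(-134.1) + 2·(+0.0) = -268.2
Reactants: 2·(-124.2) + 1/2·(+0.0) + 1·(+37.3) = -211.1
ΔHrxn = (-268.2) − (-211.1) = -57.1 kJ

ΔHrxn = -57.1 kJ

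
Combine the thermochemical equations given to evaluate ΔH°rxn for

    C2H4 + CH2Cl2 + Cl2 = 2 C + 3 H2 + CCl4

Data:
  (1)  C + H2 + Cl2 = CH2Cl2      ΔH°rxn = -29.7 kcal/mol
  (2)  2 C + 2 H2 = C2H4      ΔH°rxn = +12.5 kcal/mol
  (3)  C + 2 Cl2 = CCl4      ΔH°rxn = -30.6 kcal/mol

ΔH°rxn = -13.4 kcal/mol

(1) reversed: +29.7 kcal/mol
(2) reversed: -12.5 kcal/mol
(3) as written: -30.6 kcal/mol
ΔH°rxn = (-1)·(-29.7) + (-1)·(+12.5) + (1)·(-30.6) = -13.4 kcal/mol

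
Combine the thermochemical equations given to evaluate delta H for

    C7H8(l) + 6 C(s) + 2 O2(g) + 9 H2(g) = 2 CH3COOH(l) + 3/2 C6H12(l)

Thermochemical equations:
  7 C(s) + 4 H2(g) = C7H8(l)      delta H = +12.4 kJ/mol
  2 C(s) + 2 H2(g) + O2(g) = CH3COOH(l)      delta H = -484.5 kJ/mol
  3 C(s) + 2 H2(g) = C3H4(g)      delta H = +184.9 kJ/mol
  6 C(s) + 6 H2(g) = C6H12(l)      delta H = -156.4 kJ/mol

delta H = -1216.0 kJ/mol

equation 1 reversed (C7H8(l) must end up as a reactant): -12.4 kJ/mol
equation 2 × 2 (scale by 2 for the 2 CH3COOH(l)): (2)·(-484.5) = -969.0 kJ/mol
equation 3: not needed (C3H4(g) appears nowhere else).
equation 4 × 3/2 (×3/2 to match 3/2 C6H12(l) in the target): (3/2)·(-156.4) = -234.6 kJ/mol
delta H = (-1)·(+12.4) + (2)·(-484.5) + (3/2)·(-156.4) = -1216.0 kJ/mol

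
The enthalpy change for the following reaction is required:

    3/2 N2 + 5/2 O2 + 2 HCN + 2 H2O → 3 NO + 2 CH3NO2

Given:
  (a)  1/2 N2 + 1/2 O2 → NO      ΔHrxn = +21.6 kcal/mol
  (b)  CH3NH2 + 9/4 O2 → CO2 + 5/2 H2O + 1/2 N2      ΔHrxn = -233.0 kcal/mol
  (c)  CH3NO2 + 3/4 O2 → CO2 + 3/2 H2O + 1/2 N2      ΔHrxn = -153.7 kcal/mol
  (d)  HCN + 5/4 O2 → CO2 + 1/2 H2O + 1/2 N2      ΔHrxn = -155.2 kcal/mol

(a) × 3: (3)·(+21.6) = +64.8 kcal/mol
(b): not needed.
(c) reversed and × 2: (-2)·(-153.7) = +307.4 kcal/mol
(d) × 2: (2)·(-155.2) = -310.4 kcal/mol
Combining the equations, ΔHrxn = (+64.8) + (+307.4) + (-310.4) = 61.8 kcal/mol

ΔHrxn = 61.8 kcal/mol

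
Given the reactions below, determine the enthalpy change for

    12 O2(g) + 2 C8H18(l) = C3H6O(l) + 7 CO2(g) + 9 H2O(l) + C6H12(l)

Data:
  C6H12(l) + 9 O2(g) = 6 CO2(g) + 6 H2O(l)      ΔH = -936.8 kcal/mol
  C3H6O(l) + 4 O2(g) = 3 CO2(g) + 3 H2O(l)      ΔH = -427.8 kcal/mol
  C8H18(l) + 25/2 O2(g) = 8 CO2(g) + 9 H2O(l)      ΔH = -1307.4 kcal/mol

ΔH = -1250.2 kcal/mol

equation 1 reversed (C6H12(l) must end up as a product): +936.8 kcal/mol
equation 2 reversed (reverse to put C3H6O(l) on the product side): +427.8 kcal/mol
equation 3 × 2 (scale by 2 for the 2 C8H18(l)): (2)·(-1307.4) = -2614.8 kcal/mol
Since enthalpy is a state function, ΔH = (-1)·(-936.8) + (-1)·(-427.8) + (2)·(-1307.4) = -1250.2 kcal/mol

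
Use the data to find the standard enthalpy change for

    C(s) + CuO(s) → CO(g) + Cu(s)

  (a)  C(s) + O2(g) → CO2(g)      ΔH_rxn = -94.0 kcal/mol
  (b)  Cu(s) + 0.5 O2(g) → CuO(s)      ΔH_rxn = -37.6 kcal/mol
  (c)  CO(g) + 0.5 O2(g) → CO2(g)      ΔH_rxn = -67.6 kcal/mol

(a) as written: -94.0 kcal/mol
(b) reversed: +37.6 kcal/mol
(c) reversed: +67.6 kcal/mol
Combining the equations, ΔH_rxn = (-94.0) + (+37.6) + (+67.6) = 11.2 kcal/mol

ΔH_rxn = 11.2 kcal/mol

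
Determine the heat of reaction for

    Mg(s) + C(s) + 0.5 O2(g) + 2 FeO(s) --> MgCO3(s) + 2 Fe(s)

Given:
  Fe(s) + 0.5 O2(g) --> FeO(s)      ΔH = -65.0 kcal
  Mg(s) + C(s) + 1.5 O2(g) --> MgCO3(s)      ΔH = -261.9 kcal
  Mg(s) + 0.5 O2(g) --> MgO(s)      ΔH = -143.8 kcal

equation 1 reversed and × 2: (-2)·(-65.0) = +130.0 kcal
equation 2 as written: -261.9 kcal
equation 3: not needed.
Summing the manipulated equations, ΔH = (-2)·(-65.0) + (1)·(-261.9) = -131.9 kcal

ΔH = -131.9 kcal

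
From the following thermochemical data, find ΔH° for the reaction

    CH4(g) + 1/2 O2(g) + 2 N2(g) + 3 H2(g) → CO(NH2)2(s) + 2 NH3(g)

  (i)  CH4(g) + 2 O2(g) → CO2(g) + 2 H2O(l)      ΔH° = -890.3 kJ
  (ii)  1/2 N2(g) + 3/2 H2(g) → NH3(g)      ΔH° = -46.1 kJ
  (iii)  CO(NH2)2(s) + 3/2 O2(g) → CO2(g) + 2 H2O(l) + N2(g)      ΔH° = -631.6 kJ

ΔH° = -350.9 kJ

(i) as written: -890.3 kJ
(ii) × 2: (2)·(-46.1) = -92.2 kJ
(iii) reversed: +631.6 kJ
Summing the manipulated equations, ΔH° = (-890.3) + (-92.2) + (+631.6) = -350.9 kJ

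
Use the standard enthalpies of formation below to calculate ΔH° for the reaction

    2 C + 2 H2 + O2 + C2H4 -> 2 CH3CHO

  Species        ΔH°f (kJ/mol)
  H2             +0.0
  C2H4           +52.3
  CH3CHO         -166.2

ΔH° = -384.7 kJ/mol

ΔH°rxn = Σ nΔHf°(products) − Σ nΔHf°(reactants).
Products: 2·(-166.2) = -332.4
Reactants: 2·(+0.0) + 2·(+0.0) + 1·(+0.0) + 1·(+52.3) = +52.3
ΔH° = (-332.4) − (+52.3) = -384.7 kJ/mol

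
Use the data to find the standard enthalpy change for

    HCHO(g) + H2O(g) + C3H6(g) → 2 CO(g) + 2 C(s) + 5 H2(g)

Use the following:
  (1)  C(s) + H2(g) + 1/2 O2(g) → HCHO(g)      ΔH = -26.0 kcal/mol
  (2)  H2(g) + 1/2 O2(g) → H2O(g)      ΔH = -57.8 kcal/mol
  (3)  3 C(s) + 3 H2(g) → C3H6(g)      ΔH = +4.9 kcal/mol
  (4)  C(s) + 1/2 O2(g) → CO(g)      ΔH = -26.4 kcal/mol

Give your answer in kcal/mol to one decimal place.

ΔH = 26.1 kcal/mol

(1) reversed: +26.0 kcal/mol
(2) reversed: +57.8 kcal/mol
(3) reversed: -4.9 kcal/mol
(4) × 2: (2)·(-26.4) = -52.8 kcal/mol
Combining the equations, ΔH = (-1)·(-26.0) + (-1)·(-57.8) + (-1)·(+4.9) + (2)·(-26.4) = 26.1 kcal/mol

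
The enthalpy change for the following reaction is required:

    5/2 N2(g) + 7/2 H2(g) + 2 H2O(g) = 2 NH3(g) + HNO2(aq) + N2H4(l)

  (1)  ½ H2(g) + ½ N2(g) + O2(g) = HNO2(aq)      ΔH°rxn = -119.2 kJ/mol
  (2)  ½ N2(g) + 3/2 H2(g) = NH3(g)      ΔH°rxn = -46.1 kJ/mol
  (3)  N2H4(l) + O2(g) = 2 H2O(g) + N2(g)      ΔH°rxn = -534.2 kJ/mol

ΔH°rxn = 322.8 kJ/mol

(1) as written (HNO2(aq) already on the product side): -119.2 kJ/mol
(2) × 2 (scale by 2 for the 2 NH3(g)): (2)·(-46.1) = -92.2 kJ/mol
(3) reversed (reverse to put N2H4(l) on the product side): +534.2 kJ/mol
ΔH°rxn = (-119.2) + (-92.2) + (+534.2) = 322.8 kJ/mol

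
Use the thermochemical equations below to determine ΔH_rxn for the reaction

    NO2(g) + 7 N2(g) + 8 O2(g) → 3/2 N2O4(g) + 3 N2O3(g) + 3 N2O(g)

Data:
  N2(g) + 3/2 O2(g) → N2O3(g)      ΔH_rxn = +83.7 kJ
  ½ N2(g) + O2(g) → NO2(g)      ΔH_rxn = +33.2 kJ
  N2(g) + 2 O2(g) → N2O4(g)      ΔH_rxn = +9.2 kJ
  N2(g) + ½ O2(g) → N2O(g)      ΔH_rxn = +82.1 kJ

equation 1 × 3: (3)·(+83.7) = +251.1 kJ
equation 2 reversed: -33.2 kJ
equation 3 × 3/2: (3/2)·(+9.2) = +13.8 kJ
equation 4 × 3: (3)·(+82.1) = +246.3 kJ
ΔH_rxn = (3)·(+83.7) + (-1)·(+33.2) + (3/2)·(+9.2) + (3)·(+82.1) = 478.0 kJ

ΔH_rxn = 478.0 kJ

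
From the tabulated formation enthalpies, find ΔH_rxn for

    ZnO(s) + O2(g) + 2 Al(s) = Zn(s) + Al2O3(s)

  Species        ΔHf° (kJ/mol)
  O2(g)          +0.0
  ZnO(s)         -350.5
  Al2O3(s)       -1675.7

Products: 1·(+0.0) + 1·(-1675.7) = -1675.7
Reactants: 1·(-350.5) + 1·(+0.0) + 2·(+0.0) = -350.5
ΔH_rxn = (-1675.7) − (-350.5) = -1325.2 kJ/mol

ΔH_rxn = -1325.2 kJ/mol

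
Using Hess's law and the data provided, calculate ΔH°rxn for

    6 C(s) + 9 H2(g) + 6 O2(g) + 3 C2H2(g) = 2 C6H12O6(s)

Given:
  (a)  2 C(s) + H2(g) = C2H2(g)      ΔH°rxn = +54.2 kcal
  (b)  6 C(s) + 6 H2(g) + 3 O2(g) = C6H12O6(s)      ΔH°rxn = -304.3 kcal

ΔH°rxn = -771.2 kcal

(a) reversed and × 3 (reverse to put C2H2(g) on the reactant side; scale by 3 for the 3 C2H2(g)): (-3)·(+54.2) = -162.6 kcal
(b) × 2 (scale by 2 for the 2 C6H12O6(s)): (2)·(-304.3) = -608.6 kcal
By Hess's law, ΔH°rxn = (-162.6) + (-608.6) = -771.2 kcal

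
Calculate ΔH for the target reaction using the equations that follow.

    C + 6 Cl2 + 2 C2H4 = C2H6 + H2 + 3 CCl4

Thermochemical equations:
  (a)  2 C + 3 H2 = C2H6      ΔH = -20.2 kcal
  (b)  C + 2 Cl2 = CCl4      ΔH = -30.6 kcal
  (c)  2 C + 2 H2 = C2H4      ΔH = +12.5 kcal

ΔH = -137.0 kcal

(a) as written (C2H6 already on the product side): -20.2 kcal
(b) × 3 (scale by 3 for the 3 CCl4): (3)·(-30.6) = -91.8 kcal
(c) reversed and × 2 (C2H4 must end up as a reactant; scale by 2 for the 2 C2H4): (-2)·(+12.5) = -25.0 kcal
ΔH = (1)·(-20.2) + (3)·(-30.6) + (-2)·(+12.5) = -137.0 kcal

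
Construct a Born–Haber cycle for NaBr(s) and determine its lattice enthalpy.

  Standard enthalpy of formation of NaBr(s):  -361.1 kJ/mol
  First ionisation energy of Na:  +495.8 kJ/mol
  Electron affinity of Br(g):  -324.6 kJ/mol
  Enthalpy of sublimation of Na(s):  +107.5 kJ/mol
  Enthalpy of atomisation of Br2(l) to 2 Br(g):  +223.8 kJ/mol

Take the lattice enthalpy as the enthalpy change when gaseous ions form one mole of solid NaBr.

ΔHf° = 1·ΔHsub + 1·(ΣIE) + 1/2·D(Br2) + 1·EA + U
-361.1 = 1·(+107.5) + 1·(+495.8) + 1/2·(+223.8) + 1·(-324.6) + U
U = -361.1 − (+390.6) = -751.7 kJ/mol

U = -751.7 kJ/mol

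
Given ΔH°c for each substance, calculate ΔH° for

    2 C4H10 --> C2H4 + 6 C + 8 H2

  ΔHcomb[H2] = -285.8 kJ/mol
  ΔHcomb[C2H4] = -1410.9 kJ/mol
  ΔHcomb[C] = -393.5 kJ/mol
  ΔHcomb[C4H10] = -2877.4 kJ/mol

ΔH° = 303.5 kJ/mol

With combustion enthalpies, reactants minus products:
= [2·(-2877.4)] − [1·(-1410.9) + 6·(-393.5) + 8·(-285.8)]
= 303.5 kJ/mol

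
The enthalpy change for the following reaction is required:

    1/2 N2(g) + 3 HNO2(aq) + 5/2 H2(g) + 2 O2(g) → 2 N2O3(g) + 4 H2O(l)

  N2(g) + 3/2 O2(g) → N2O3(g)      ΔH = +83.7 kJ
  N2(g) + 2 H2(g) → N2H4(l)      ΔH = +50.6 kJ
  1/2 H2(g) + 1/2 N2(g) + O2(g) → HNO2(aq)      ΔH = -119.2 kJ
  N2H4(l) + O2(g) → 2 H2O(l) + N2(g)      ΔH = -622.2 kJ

ΔH = -618.2 kJ

equation 1 × 2: (2)·(+83.7) = +167.4 kJ
equation 2 × 2: (2)·(+50.6) = +101.2 kJ
equation 3 reversed and × 3: (-3)·(-119.2) = +357.6 kJ
equation 4 × 2: (2)·(-622.2) = -1244.4 kJ
ΔH = (2)·(+83.7) + (2)·(+50.6) + (-3)·(-119.2) + (2)·(-622.2) = -618.2 kJ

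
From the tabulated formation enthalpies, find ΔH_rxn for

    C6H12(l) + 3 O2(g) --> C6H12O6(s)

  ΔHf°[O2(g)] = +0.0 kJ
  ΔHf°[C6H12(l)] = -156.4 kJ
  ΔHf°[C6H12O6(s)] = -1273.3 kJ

ΔH_rxn = -1116.9 kJ

Products: 1·(-1273.3) = -1273.3
Reactants: 1·(-156.4) + 3·(+0.0) = -156.4
ΔH_rxn = (-1273.3) − (-156.4) = -1116.9 kJ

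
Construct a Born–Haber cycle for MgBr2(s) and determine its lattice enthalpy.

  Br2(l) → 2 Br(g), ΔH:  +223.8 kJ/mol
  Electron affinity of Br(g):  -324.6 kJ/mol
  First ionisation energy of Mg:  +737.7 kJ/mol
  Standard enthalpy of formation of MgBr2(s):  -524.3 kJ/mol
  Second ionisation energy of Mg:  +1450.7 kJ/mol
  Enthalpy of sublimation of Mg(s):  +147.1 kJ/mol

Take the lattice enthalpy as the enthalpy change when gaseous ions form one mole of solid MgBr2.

ΔHf° = 1·ΔHsub + 1·(ΣIE) + 1·D(Br2) + 2·EA + U
-524.3 = 1·(+147.1) + 1·(+2188.4) + 1·(+223.8) + 2·(-324.6) + U
U = -524.3 − (+1910.1) = -2434.4 kJ/mol

U = -2434.4 kJ/mol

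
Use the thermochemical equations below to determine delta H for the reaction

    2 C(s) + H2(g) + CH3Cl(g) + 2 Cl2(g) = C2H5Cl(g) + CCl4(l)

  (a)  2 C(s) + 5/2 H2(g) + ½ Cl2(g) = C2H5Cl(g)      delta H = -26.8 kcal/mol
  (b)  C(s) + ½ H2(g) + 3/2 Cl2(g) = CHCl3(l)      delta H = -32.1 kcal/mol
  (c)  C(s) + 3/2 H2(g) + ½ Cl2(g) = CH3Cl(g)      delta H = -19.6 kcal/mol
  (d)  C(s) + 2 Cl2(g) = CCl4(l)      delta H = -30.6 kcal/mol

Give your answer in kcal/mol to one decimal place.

(a) as written (C2H5Cl(g) already on the product side): -26.8 kcal/mol
(b): not needed (CHCl3(l) appears nowhere else).
(c) reversed (reverse to put CH3Cl(g) on the reactant side): +19.6 kcal/mol
(d) as written (CCl4(l) already on the product side): -30.6 kcal/mol
delta H = (-26.8) + (+19.6) + (-30.6) = -37.8 kcal/mol

delta H = -37.8 kcal/mol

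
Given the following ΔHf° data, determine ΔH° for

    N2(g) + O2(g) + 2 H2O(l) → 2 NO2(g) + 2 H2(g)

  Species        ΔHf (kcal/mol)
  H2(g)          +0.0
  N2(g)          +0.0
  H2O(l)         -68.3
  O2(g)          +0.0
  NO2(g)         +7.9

ΔH° = 152.4 kcal/mol

Products: 2·(+7.9) + 2·(+0.0) = +15.8
Reactants: 1·(+0.0) + 1·(+0.0) + 2·(-68.3) = -136.6
ΔH° = (+15.8) − (-136.6) = 152.4 kcal/mol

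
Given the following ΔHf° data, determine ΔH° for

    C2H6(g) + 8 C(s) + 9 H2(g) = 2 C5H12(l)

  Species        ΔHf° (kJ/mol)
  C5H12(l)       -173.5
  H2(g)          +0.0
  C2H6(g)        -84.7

ΔH°rxn = Σ nΔHf°(products) − Σ nΔHf°(reactants).
Products: 2·(-173.5) = -347.0
Reactants: 1·(-84.7) + 8·(+0.0) + 9·(+0.0) = -84.7
ΔH° = (-347.0) − (-84.7) = -262.3 kJ/mol

ΔH° = -262.3 kJ/mol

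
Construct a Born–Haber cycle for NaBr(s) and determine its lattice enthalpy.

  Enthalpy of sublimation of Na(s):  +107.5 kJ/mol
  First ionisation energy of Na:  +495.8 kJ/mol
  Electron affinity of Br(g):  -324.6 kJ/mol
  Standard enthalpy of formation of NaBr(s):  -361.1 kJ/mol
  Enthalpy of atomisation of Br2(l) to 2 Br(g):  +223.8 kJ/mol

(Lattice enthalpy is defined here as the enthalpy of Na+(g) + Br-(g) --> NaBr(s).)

U = -751.7 kJ/mol

ΔHf° = 1·ΔHsub + 1·(ΣIE) + 1/2·D(Br2) + 1·EA + U
-361.1 = 1·(+107.5) + 1·(+495.8) + 1/2·(+223.8) + 1·(-324.6) + U
U = -361.1 − (+390.6) = -751.7 kJ/mol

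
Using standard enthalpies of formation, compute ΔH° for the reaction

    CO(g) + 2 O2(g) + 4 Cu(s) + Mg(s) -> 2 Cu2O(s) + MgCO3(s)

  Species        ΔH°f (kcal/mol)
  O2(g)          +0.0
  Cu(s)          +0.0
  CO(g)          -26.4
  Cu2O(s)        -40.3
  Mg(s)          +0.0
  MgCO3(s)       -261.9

ΔH° = -316.1 kcal/mol

Products: 2·(-40.3) + 1·(-261.9) = -342.5
Reactants: 1·(-26.4) + 2·(+0.0) + 4·(+0.0) + 1·(+0.0) = -26.4
ΔH° = (-342.5) − (-26.4) = -316.1 kcal/mol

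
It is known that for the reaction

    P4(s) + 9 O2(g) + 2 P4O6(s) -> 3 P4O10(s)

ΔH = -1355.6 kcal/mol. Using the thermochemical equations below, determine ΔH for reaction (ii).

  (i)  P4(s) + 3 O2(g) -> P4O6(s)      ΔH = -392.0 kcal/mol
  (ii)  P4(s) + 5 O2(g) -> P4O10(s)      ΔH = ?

ΔH = -713.2 kcal/mol

(i) reversed and × 2: (-2)·(-392.0) = +784.0 kcal/mol
(ii) × 3: contributes 3·x
-1355.6 = (+784.0) + 3·x
x = (-1355.6 − (+784.0)) / (3) = -713.2 kcal/mol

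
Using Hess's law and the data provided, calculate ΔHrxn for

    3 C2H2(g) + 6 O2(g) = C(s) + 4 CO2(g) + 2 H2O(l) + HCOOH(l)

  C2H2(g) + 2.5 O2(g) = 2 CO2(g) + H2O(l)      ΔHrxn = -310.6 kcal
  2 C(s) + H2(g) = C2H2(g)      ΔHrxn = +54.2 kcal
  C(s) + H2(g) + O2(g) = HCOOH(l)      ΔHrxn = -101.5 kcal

equation 1 × 2 (scale by 2 for the 4 CO2(g)): (2)·(-310.6) = -621.2 kcal
equation 2 reversed: -54.2 kcal
equation 3 as written (HCOOH(l) already on the product side): -101.5 kcal
Since enthalpy is a state function, ΔHrxn = (2)·(-310.6) + (-1)·(+54.2) + (1)·(-101.5) = -776.9 kcal

ΔHrxn = -776.9 kcal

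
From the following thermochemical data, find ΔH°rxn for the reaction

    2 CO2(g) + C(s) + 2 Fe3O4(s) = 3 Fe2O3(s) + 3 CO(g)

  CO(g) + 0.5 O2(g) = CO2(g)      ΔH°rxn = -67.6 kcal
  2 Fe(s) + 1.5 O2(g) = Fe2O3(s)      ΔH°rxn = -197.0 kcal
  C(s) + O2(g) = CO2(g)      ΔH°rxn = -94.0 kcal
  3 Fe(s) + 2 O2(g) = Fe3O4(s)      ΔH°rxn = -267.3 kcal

equation 1 reversed and × 3 (CO(g) must end up as a product; scale by 3 for the 3 CO(g)): (-3)·(-67.6) = +202.8 kcal
equation 2 × 3 (scale by 3 for the 3 Fe2O3(s)): (3)·(-197.0) = -591.0 kcal
equation 3 as written (C(s) already on the reactant side): -94.0 kcal
equation 4 reversed and × 2 (reverse to put Fe3O4(s) on the reactant side; ×2 to match 2 Fe3O4(s) in the target): (-2)·(-267.3) = +534.6 kcal
ΔH°rxn = (-3)·(-67.6) + (3)·(-197.0) + (1)·(-94.0) + (-2)·(-267.3) = 52.4 kcal

ΔH°rxn = 52.4 kcal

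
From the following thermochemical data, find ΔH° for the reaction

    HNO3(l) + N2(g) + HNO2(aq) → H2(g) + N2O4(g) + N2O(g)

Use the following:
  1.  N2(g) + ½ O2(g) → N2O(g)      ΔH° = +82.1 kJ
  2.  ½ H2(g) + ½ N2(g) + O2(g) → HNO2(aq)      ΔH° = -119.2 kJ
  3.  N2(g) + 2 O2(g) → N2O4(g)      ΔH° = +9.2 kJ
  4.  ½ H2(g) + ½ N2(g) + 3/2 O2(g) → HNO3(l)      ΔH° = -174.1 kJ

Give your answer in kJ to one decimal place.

ΔH° = 384.6 kJ

eq. 1 as written (N2O(g) already on the product side): +82.1 kJ
eq. 2 reversed (HNO2(aq) must end up as a reactant): +119.2 kJ
eq. 3 as written (N2O4(g) already on the product side): +9.2 kJ
eq. 4 reversed (reverse to put HNO3(l) on the reactant side): +174.1 kJ
ΔH° = (+82.1) + (+119.2) + (+9.2) + (+174.1) = 384.6 kJ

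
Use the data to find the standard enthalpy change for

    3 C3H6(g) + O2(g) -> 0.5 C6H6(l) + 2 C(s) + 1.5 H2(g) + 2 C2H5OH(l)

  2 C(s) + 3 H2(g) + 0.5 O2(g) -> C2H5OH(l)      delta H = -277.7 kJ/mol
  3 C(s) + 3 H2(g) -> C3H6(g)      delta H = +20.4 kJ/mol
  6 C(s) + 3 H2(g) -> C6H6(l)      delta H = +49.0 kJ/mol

equation 1 × 2: (2)·(-277.7) = -555.4 kJ/mol
equation 2 reversed and × 3: (-3)·(+20.4) = -61.2 kJ/mol
equation 3 × 1/2: (1/2)·(+49.0) = +24.5 kJ/mol
By Hess's law, delta H = (2)·(-277.7) + (-3)·(+20.4) + (1/2)·(+49.0) = -592.1 kJ/mol

delta H = -592.1 kJ/mol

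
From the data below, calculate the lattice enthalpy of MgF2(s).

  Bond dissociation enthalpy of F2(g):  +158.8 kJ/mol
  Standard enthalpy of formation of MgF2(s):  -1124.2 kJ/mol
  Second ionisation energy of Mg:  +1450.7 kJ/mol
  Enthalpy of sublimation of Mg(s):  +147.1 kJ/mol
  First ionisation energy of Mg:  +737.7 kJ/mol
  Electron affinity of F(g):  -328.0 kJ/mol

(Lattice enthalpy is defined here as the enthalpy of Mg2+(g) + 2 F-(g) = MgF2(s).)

ΔHf° = 1·ΔHsub + 1·(ΣIE) + 1·D(F2) + 2·EA + U
-1124.2 = 1·(+147.1) + 1·(+2188.4) + 1·(+158.8) + 2·(-328.0) + U
U = -1124.2 − (+1838.3) = -2962.5 kJ/mol

U = -2962.5 kJ/mol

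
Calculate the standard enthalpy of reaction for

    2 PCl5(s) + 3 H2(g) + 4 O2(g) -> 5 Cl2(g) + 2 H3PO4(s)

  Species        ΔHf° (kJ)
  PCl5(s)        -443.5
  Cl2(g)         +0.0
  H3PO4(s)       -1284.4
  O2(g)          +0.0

Products: 5·(+0.0) + 2·(-1284.4) = -2568.8
Reactants: 2·(-443.5) + 3·(+0.0) + 4·(+0.0) = -887.0
ΔH_rxn = (-2568.8) − (-887.0) = -1681.8 kJ

ΔH_rxn = -1681.8 kJ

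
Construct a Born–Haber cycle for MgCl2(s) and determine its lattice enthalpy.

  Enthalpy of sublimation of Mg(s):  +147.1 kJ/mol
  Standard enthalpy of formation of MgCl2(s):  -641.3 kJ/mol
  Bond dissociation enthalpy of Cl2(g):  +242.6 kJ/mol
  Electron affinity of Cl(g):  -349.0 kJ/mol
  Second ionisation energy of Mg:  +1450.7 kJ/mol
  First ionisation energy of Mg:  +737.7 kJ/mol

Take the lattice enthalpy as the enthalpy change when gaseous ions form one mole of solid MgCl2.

ΔHf° = 1·ΔHsub + 1·(ΣIE) + 1·D(Cl2) + 2·EA + U
-641.3 = 1·(+147.1) + 1·(+2188.4) + 1·(+242.6) + 2·(-349.0) + U
U = -641.3 − (+1880.1) = -2521.4 kJ/mol

U = -2521.4 kJ/mol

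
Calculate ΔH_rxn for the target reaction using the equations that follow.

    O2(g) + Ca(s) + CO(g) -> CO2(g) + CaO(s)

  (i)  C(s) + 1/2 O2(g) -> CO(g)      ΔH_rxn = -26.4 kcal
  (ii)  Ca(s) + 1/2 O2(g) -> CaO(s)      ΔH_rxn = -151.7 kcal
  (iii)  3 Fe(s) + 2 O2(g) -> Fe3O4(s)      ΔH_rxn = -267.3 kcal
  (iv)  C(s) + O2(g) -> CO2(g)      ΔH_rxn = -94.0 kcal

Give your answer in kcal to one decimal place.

(i) reversed: +26.4 kcal
(ii) as written: -151.7 kcal
(iii): not needed.
(iv) as written: -94.0 kcal
Summing the manipulated equations, ΔH_rxn = (-1)·(-26.4) + (1)·(-151.7) + (1)·(-94.0) = -219.3 kcal

ΔH_rxn = -219.3 kcal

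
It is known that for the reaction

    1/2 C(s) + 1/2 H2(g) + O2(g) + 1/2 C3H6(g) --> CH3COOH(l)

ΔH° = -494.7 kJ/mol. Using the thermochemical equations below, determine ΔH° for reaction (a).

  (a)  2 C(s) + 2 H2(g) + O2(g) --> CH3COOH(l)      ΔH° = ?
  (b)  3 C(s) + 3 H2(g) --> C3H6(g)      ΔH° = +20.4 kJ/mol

ΔH° = -484.5 kJ/mol

(a) as written (CH3COOH(l) already on the product side): contributes x
(b) reversed and × 1/2 (C3H6(g) must end up as a reactant; scale by 1/2 for the 1/2 C3H6(g)): (-1/2)·(+20.4) = -10.2 kJ/mol
-494.7 = (-10.2) + x
x = (-494.7 − (-10.2)) / (1) = -484.5 kJ/mol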